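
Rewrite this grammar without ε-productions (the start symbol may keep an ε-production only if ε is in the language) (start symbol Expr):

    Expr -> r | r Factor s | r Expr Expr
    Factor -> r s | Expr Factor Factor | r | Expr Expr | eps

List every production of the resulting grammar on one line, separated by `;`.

Expr -> r | r Factor s | r s | r Expr Expr; Factor -> r s | Expr Factor Factor | Expr Factor | Expr | r | Expr Expr

Nullable set = {Factor}.
ε ∉ L(G), so no ε-production is kept.
For each production, add variants omitting each subset of nullable occurrences: Expr → r Factor s gives r Factor s | r s. Factor → Expr Factor Factor gives Expr Factor Factor | Expr Factor | Expr.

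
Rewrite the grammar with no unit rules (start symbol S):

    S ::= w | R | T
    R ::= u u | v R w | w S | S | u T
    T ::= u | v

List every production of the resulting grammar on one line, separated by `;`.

S ::= w | u u | v R w | w S | u T | u | v; R ::= w | u u | v R w | w S | u T | u | v; T ::= u | v

Unit pairs: R ⇒* {S, T}; S ⇒* {R, T}.
For each unit pair (A, B), copy every non-unit production of B to A, then drop all unit productions.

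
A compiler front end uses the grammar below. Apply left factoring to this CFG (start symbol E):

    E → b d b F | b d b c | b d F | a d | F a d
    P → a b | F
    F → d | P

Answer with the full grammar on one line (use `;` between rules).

E → a d | F a d | b d E'; P → a b | F; F → d | P; E' → F | b E''; E'' → F | c

E has alternatives sharing prefix 'b d': factor to E → b d E' with E' → b F | b c | F.
E' has alternatives sharing prefix 'b': factor to E' → b E'' with E'' → F | c.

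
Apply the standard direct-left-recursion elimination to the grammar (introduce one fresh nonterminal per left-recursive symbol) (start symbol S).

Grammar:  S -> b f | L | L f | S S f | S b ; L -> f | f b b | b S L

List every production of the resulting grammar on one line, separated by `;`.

Left recursion appears on S.
For S: α = {S f, b}, β = {b f, L, L f}. Rewrite as S → β S' and S' → α S' | ε.

S -> b f S' | L S' | L f S'; L -> f | f b b | b S L; S' -> S f S' | b S' | ε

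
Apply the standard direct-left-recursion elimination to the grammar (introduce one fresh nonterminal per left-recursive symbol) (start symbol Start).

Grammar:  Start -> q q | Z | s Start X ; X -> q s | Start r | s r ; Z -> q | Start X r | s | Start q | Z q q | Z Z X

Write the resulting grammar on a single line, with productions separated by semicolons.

Start -> q q | Z | s Start X; X -> q s | Start r | s r; Z -> q Z1 | Start X r Z1 | s Z1 | Start q Z1; Z1 -> q q Z1 | Z X Z1 | ε

Z is directly left-recursive.
For Z: α = {q q, Z X}, β = {q, Start X r, s, Start q}. Rewrite as Z → β Z1 and Z1 → α Z1 | ε.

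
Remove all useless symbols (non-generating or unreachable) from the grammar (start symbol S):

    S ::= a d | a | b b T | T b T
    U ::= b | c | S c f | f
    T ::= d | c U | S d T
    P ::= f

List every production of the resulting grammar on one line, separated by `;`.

Generating nonterminals: {P, S, T, U}.
Reachable from S after that: {S, T, U}.
Removed useless symbols: {P} and every production mentioning them.

S ::= a d | a | b b T | T b T; U ::= b | c | S c f | f; T ::= d | c U | S d T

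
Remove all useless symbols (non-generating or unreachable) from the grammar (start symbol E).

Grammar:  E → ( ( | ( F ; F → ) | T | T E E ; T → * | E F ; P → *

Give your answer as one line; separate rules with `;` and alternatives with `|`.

Generating nonterminals: {E, F, P, T}.
Reachable from E after that: {E, F, T}.
Removed useless symbols: {P} and every production mentioning them.

E → ( ( | ( F; F → ) | T | T E E; T → * | E F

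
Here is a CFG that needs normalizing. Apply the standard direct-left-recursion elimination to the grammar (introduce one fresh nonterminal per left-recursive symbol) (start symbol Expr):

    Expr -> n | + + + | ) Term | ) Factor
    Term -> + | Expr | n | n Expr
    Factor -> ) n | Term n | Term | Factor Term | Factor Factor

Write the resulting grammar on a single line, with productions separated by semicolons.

Directly left-recursive nonterminal: Factor.
For Factor: α = {Term, Factor}, β = {) n, Term n, Term}. Rewrite as Factor → β Factor1 and Factor1 → α Factor1 | ε.

Expr -> n | + + + | ) Term | ) Factor; Term -> + | Expr | n | n Expr; Factor -> ) n Factor1 | Term n Factor1 | Term Factor1; Factor1 -> Term Factor1 | Factor Factor1 | ε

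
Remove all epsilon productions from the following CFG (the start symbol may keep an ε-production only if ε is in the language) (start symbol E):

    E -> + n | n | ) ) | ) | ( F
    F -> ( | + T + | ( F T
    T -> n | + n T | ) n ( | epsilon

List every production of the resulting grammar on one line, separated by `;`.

E -> + n | n | ) ) | ) | ( F; F -> ( | + T + | + + | ( F T | ( F; T -> n | + n T | + n | ) n (

The nullable symbols are {T}.
ε ∉ L(G), so no ε-production is kept.
For each production, add variants omitting each subset of nullable occurrences: F → + T + gives + T + | + +. F → ( F T gives ( F T | ( F. T → + n T gives + n T | + n.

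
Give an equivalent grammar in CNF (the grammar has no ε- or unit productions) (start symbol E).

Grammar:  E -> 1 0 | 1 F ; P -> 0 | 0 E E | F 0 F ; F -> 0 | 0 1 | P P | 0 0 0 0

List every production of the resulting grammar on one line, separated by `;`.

Introduce a nonterminal for each terminal appearing in a rule of length ≥ 2: X1 → 1, X2 → 0.
Binarize each right-hand side of length ≥ 3 by chaining fresh nonterminals (Y1, Y2, …): affected rules were P → X2 E E; P → F X2 F; F → X2 X2 X2 X2.

E -> X1 X2 | X1 F; P -> 0 | X2 Y1 | F Y2; F -> 0 | X2 X1 | P P | X2 Y3; X1 -> 1; X2 -> 0; Y1 -> E E; Y2 -> X2 F; Y3 -> X2 Y4; Y4 -> X2 X2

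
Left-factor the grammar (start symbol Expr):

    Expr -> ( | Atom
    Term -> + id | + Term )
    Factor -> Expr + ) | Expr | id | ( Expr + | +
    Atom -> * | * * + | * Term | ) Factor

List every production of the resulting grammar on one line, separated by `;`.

Term has alternatives sharing prefix '+': factor to Term → + Term1 with Term1 → id | Term ).
Factor has alternatives sharing prefix 'Expr': factor to Factor → Expr Factor1 with Factor1 → + ) | ε.
Atom has alternatives sharing prefix '*': factor to Atom → * Atom1 with Atom1 → ε | * + | Term.

Expr -> ( | Atom; Term -> + Term1; Factor -> id | ( Expr + | + | Expr Factor1; Atom -> ) Factor | * Atom1; Term1 -> id | Term ); Factor1 -> + ) | ε; Atom1 -> ε | * + | Term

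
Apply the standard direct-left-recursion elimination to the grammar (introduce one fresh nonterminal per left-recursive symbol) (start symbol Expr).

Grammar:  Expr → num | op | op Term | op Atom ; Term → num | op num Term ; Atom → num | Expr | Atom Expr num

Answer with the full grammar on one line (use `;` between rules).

Atom is directly left-recursive.
For Atom: α = {Expr num}, β = {num, Expr}. Rewrite as Atom → β Atom1 and Atom1 → α Atom1 | ε.

Expr → num | op | op Term | op Atom; Term → num | op num Term; Atom → num Atom1 | Expr Atom1; Atom1 → Expr num Atom1 | ε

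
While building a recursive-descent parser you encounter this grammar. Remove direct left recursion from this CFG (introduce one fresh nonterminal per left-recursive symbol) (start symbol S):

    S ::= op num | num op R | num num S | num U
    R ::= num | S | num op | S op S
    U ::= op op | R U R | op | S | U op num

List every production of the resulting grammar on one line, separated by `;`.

S ::= op num | num op R | num num S | num U; R ::= num | S | num op | S op S; U ::= op op U' | R U R U' | op U' | S U'; U' ::= op num U' | epsilon

Left recursion appears on U.
For U: α = {op num}, β = {op op, R U R, op, S}. Rewrite as U → β U' and U' → α U' | ε.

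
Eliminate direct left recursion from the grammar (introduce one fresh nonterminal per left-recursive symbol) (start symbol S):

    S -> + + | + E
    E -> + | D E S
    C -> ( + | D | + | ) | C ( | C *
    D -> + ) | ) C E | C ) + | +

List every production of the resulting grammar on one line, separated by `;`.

Directly left-recursive nonterminal: C.
For C: α = {(, *}, β = {( +, D, +, )}. Rewrite as C → β C' and C' → α C' | ε.

S -> + + | + E; E -> + | D E S; C -> ( + C' | D C' | + C' | ) C'; D -> + ) | ) C E | C ) + | +; C' -> ( C' | * C' | ε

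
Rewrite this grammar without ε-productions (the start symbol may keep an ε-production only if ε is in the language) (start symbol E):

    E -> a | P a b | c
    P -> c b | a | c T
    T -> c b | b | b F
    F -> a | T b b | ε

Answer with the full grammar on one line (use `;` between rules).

E -> a | P a b | c; P -> c b | a | c T; T -> c b | b | b F; F -> a | T b b

The nullable symbols are {F}.
ε ∉ L(G), so no ε-production is kept.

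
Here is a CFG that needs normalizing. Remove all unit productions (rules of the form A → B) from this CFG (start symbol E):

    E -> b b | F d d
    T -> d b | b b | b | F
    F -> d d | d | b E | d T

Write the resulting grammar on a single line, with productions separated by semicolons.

E -> b b | F d d; T -> d d | d | b E | d T | d b | b b | b; F -> d d | d | b E | d T

Unit pairs: T ⇒* {F}.
Replace each nonterminal's rules with the union of the non-unit rules of every nonterminal it unit-derives.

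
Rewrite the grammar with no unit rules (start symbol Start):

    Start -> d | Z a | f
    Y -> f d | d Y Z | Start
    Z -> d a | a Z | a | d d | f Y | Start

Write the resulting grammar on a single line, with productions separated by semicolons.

Unit pairs: Y ⇒* {Start}; Z ⇒* {Start}.
For every A with A ⇒* B via unit rules, add B's non-unit alternatives to A; then delete every rule of the form X → Y.

Start -> d | Z a | f; Y -> d | Z a | f | f d | d Y Z; Z -> d a | a Z | a | d d | f Y | d | Z a | f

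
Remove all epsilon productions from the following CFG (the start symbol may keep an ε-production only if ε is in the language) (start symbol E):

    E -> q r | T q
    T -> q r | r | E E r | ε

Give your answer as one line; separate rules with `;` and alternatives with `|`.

Nullable nonterminals: {T}.
ε ∉ L(G), so no ε-production is kept.
Add the nullable-subset variants: E → T q gives T q | q.

E -> q r | T q | q; T -> q r | r | E E r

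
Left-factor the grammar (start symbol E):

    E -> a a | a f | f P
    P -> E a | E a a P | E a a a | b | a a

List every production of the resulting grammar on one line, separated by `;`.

E -> f P | a E'; P -> b | a a | E a P'; E' -> a | f; P' -> ε | a P''; P'' -> P | a

E has alternatives sharing prefix 'a': factor to E → a E' with E' → a | f.
P has alternatives sharing prefix 'E a': factor to P → E a P' with P' → ε | a P | a a.
P' has alternatives sharing prefix 'a': factor to P' → a P'' with P'' → P | a.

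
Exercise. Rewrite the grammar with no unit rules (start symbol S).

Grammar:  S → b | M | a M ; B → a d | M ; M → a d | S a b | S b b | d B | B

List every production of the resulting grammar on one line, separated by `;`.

Unit pairs: B ⇒* {M}; M ⇒* {B}; S ⇒* {B, M}.
Replace each nonterminal's rules with the union of the non-unit rules of every nonterminal it unit-derives.

S → a d | b | a M | S a b | S b b | d B; B → a d | S a b | S b b | d B; M → a d | S a b | S b b | d B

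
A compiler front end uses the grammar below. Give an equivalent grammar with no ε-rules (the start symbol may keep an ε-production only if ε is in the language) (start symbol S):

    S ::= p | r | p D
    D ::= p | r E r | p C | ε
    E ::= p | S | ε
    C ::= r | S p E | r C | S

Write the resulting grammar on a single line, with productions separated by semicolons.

Nullable set = {D, E}.
ε ∉ L(G), so no ε-production is kept.
For each production, add variants omitting each subset of nullable occurrences: D → r E r gives r E r | r r. C → S p E gives S p E | S p.

S ::= p | r | p D; D ::= p | r E r | r r | p C; E ::= p | S; C ::= r | S p E | S p | r C | S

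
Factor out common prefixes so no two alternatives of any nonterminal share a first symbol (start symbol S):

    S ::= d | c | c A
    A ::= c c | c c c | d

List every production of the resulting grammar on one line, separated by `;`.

S ::= d | c S'; A ::= d | c c A'; S' ::= ε | A; A' ::= ε | c

S has alternatives sharing prefix 'c': factor to S → c S' with S' → ε | A.
A has alternatives sharing prefix 'c c': factor to A → c c A' with A' → ε | c.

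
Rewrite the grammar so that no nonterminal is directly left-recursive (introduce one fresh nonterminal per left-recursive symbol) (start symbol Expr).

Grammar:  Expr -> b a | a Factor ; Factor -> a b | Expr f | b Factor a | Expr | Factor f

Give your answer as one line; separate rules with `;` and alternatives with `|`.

Expr -> b a | a Factor; Factor -> a b Factor1 | Expr f Factor1 | b Factor a Factor1 | Expr Factor1; Factor1 -> f Factor1 | ε

Directly left-recursive nonterminal: Factor.
For Factor: α = {f}, β = {a b, Expr f, b Factor a, Expr}. Rewrite as Factor → β Factor1 and Factor1 → α Factor1 | ε.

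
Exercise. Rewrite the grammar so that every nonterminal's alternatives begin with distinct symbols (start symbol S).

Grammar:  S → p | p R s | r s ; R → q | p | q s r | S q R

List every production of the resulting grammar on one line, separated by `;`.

S has alternatives sharing prefix 'p': factor to S → p S' with S' → ε | R s.
R has alternatives sharing prefix 'q': factor to R → q R' with R' → ε | s r.

S → r s | p S'; R → p | S q R | q R'; S' → eps | R s; R' → eps | s r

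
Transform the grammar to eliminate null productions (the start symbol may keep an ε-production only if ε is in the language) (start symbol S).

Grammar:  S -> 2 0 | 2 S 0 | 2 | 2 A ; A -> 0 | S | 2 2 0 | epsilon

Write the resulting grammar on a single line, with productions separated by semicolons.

S -> 2 0 | 2 S 0 | 2 | 2 A; A -> 0 | S | 2 2 0

Nullable nonterminals: {A}.
ε ∉ L(G), so no ε-production is kept.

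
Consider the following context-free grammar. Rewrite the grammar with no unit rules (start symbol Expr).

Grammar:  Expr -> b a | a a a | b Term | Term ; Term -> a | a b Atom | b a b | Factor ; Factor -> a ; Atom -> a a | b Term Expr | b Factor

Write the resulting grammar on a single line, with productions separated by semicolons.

Unit pairs: Expr ⇒* {Factor, Term}; Term ⇒* {Factor}.
For every A with A ⇒* B via unit rules, add B's non-unit alternatives to A; then delete every rule of the form X → Y.

Expr -> a | a b Atom | b a b | b a | a a a | b Term; Term -> a | a b Atom | b a b; Factor -> a; Atom -> a a | b Term Expr | b Factor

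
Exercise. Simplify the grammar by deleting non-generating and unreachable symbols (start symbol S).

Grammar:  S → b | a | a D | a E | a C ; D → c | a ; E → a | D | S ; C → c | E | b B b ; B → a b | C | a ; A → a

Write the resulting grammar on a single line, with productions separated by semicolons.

Generating nonterminals: {A, B, C, D, E, S}.
Reachable from S after that: {B, C, D, E, S}.
Removed useless symbols: {A} and every production mentioning them.

S → b | a | a D | a E | a C; D → c | a; E → a | D | S; C → c | E | b B b; B → a b | C | a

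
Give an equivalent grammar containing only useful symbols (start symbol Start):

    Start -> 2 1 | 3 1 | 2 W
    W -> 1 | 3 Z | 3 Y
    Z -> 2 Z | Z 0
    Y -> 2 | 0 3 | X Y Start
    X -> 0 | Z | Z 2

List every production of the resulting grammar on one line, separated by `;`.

Generating nonterminals: {Start, W, X, Y}.
Reachable from Start after that: {Start, W, X, Y}.
Removed useless symbols: {Z} and every production mentioning them.

Start -> 2 1 | 3 1 | 2 W; W -> 1 | 3 Y; Y -> 2 | 0 3 | X Y Start; X -> 0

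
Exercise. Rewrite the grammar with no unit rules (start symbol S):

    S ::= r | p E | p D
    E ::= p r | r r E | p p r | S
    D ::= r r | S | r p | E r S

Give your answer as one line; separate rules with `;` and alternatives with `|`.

S ::= r | p E | p D; E ::= p r | r r E | p p r | r | p E | p D; D ::= r | p E | p D | r r | r p | E r S

Unit pairs: D ⇒* {S}; E ⇒* {S}.
Replace each nonterminal's rules with the union of the non-unit rules of every nonterminal it unit-derives.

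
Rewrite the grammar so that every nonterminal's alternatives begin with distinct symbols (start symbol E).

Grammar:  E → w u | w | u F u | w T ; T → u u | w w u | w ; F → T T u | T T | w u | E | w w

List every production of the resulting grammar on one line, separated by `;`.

E has alternatives sharing prefix 'w': factor to E → w E' with E' → u | ε | T.
T has alternatives sharing prefix 'w': factor to T → w T' with T' → w u | ε.
F has alternatives sharing prefix 'T T': factor to F → T T F' with F' → u | ε.
F has alternatives sharing prefix 'w': factor to F → w F'' with F'' → u | w.

E → u F u | w E'; T → u u | w T'; F → E | T T F' | w F''; E' → u | ε | T; T' → w u | ε; F' → u | ε; F'' → u | w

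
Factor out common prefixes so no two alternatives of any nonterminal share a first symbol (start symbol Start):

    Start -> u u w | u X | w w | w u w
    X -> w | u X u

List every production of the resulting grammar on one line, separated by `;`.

Start has alternatives sharing prefix 'u': factor to Start → u Start1 with Start1 → u w | X.
Start has alternatives sharing prefix 'w': factor to Start → w Start2 with Start2 → w | u w.

Start -> u Start1 | w Start2; X -> w | u X u; Start1 -> u w | X; Start2 -> w | u w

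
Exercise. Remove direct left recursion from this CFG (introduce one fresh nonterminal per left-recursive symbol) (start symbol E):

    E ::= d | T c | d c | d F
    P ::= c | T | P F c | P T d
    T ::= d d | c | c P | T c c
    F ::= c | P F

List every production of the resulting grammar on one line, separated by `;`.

E ::= d | T c | d c | d F; P ::= c P' | T P'; T ::= d d T' | c T' | c P T'; F ::= c | P F; P' ::= F c P' | T d P' | eps; T' ::= c c T' | eps

Left recursion appears on P, T.
For P: α = {F c, T d}, β = {c, T}. Rewrite as P → β P' and P' → α P' | ε.
For T: α = {c c}, β = {d d, c, c P}. Rewrite as T → β T' and T' → α T' | ε.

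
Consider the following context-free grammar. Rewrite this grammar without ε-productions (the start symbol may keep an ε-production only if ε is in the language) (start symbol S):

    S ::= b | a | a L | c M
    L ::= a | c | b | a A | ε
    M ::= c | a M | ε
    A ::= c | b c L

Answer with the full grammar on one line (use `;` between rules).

Nullable nonterminals: {L, M}.
ε ∉ L(G), so no ε-production is kept.
Expand every rule over subsets of its nullable positions: S → c M gives c M | c. M → a M gives a M | a. A → b c L gives b c L | b c.

S ::= b | a | a L | c M | c; L ::= a | c | b | a A; M ::= c | a M | a; A ::= c | b c L | b c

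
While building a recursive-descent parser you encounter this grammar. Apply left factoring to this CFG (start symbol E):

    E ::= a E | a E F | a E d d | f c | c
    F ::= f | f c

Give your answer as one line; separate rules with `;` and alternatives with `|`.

E has alternatives sharing prefix 'a E': factor to E → a E E' with E' → ε | F | d d.
F has alternatives sharing prefix 'f': factor to F → f F' with F' → ε | c.

E ::= f c | c | a E E'; F ::= f F'; E' ::= ε | F | d d; F' ::= ε | c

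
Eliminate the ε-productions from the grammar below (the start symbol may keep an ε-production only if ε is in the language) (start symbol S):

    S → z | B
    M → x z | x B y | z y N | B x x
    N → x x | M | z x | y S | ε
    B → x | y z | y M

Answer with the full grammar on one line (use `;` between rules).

S → z | B; M → x z | x B y | z y N | z y | B x x; N → x x | M | z x | y S; B → x | y z | y M

The nullable symbols are {N}.
ε ∉ L(G), so no ε-production is kept.
Expand every rule over subsets of its nullable positions: M → z y N gives z y N | z y.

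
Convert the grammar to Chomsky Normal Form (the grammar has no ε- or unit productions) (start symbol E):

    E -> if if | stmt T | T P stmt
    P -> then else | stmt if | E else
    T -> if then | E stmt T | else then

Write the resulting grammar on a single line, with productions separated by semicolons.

E -> X1 X1 | X2 T | T Y1; P -> X3 X4 | X2 X1 | E X4; T -> X1 X3 | E Y2 | X4 X3; X1 -> if; X2 -> stmt; X3 -> then; X4 -> else; Y1 -> P X2; Y2 -> X2 T

Introduce a nonterminal for each terminal appearing in a rule of length ≥ 2: X1 → if, X2 → stmt, X3 → then, X4 → else.
Binarize each right-hand side of length ≥ 3 by chaining fresh nonterminals (Y1, Y2, …): affected rules were E → T P X2; T → E X2 T.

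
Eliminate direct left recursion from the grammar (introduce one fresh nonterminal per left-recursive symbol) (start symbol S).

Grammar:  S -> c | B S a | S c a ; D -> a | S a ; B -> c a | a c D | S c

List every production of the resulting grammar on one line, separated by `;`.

Directly left-recursive nonterminal: S.
For S: α = {c a}, β = {c, B S a}. Rewrite as S → β S' and S' → α S' | ε.

S -> c S' | B S a S'; D -> a | S a; B -> c a | a c D | S c; S' -> c a S' | ε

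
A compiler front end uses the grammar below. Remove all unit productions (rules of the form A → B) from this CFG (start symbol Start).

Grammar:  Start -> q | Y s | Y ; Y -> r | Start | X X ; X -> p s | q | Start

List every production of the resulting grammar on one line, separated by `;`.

Start -> q | Y s | r | X X; Y -> q | Y s | r | X X; X -> q | Y s | p s | r | X X

Unit pairs: Start ⇒* {Y}; X ⇒* {Start, Y}; Y ⇒* {Start}.
For every A with A ⇒* B via unit rules, add B's non-unit alternatives to A; then delete every rule of the form X → Y.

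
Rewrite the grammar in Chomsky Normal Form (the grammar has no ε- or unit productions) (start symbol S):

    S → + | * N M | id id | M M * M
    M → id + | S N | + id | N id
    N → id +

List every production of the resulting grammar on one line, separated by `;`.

S → + | X1 Y1 | X2 X2 | M Y2; M → X2 X3 | S N | X3 X2 | N X2; N → X2 X3; X1 → *; X2 → id; X3 → +; Y1 → N M; Y2 → M Y3; Y3 → X1 M

Introduce a nonterminal for each terminal appearing in a rule of length ≥ 2: X1 → *, X2 → id, X3 → +.
Binarize each right-hand side of length ≥ 3 by chaining fresh nonterminals (Y1, Y2, …): affected rules were S → X1 N M; S → M M X1 M.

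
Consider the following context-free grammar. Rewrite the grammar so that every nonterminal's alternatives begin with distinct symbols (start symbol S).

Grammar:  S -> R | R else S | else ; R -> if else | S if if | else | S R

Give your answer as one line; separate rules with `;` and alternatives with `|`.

S has alternatives sharing prefix 'R': factor to S → R S' with S' → ε | else S.
R has alternatives sharing prefix 'S': factor to R → S R' with R' → if if | R.

S -> else | R S'; R -> if else | else | S R'; S' -> ε | else S; R' -> if if | R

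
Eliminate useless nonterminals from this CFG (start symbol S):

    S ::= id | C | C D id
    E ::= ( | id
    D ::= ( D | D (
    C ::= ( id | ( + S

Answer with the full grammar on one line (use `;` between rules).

S ::= id | C; C ::= ( id | ( + S

Generating nonterminals: {C, E, S}.
Reachable from S after that: {C, S}.
Removed useless symbols: {D, E} and every production mentioning them.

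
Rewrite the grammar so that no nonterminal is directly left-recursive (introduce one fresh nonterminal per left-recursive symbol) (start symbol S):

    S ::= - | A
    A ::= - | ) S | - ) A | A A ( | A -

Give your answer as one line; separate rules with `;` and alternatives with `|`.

S ::= - | A; A ::= - A' | ) S A' | - ) A A'; A' ::= A ( A' | - A' | ε

A is directly left-recursive.
For A: α = {A (, -}, β = {-, ) S, - ) A}. Rewrite as A → β A' and A' → α A' | ε.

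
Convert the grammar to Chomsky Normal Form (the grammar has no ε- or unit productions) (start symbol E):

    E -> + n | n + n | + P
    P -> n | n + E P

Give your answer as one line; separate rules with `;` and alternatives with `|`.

E -> X1 X2 | X2 Y1 | X1 P; P -> n | X2 Y2; X1 -> +; X2 -> n; Y1 -> X1 X2; Y2 -> X1 Y3; Y3 -> E P

Introduce a nonterminal for each terminal appearing in a rule of length ≥ 2: X1 → +, X2 → n.
Binarize each right-hand side of length ≥ 3 by chaining fresh nonterminals (Y1, Y2, …): affected rules were E → X2 X1 X2; P → X2 X1 E P.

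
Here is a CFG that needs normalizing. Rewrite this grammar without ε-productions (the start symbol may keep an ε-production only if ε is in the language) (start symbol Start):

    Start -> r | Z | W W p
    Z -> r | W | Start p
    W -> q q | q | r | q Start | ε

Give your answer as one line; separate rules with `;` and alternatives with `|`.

Nullable nonterminals: {Start, W, Z}.
ε ∈ L(G) since Start is nullable, so keep Start → ε.
Expand every rule over subsets of its nullable positions: Start → W W p gives W W p | W p | p. Z → Start p gives Start p | p.

Start -> r | Z | W W p | W p | p | ε; Z -> r | W | Start p | p; W -> q q | q | r | q Start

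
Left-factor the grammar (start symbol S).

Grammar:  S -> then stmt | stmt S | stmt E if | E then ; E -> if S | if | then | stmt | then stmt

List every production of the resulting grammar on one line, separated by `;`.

S has alternatives sharing prefix 'stmt': factor to S → stmt S' with S' → S | E if.
E has alternatives sharing prefix 'if': factor to E → if E' with E' → S | ε.
E has alternatives sharing prefix 'then': factor to E → then E'' with E'' → ε | stmt.

S -> then stmt | E then | stmt S'; E -> stmt | if E' | then E''; S' -> S | E if; E' -> S | epsilon; E'' -> epsilon | stmt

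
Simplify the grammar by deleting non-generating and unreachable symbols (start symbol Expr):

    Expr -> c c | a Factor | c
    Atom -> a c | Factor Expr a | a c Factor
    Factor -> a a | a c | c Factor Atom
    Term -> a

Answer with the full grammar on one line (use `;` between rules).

Expr -> c c | a Factor | c; Atom -> a c | Factor Expr a | a c Factor; Factor -> a a | a c | c Factor Atom

Generating nonterminals: {Atom, Expr, Factor, Term}.
Reachable from Expr after that: {Atom, Expr, Factor}.
Removed useless symbols: {Term} and every production mentioning them.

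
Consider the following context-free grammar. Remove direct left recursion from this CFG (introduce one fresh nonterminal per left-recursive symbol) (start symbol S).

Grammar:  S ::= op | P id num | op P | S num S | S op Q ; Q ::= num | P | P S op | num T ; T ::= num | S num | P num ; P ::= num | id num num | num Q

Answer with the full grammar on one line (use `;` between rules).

Directly left-recursive nonterminal: S.
For S: α = {num S, op Q}, β = {op, P id num, op P}. Rewrite as S → β S' and S' → α S' | ε.

S ::= op S' | P id num S' | op P S'; Q ::= num | P | P S op | num T; T ::= num | S num | P num; P ::= num | id num num | num Q; S' ::= num S S' | op Q S' | ε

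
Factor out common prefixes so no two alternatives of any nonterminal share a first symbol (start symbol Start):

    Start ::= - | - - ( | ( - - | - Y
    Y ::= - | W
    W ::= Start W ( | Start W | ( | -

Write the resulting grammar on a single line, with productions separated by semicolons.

Start has alternatives sharing prefix '-': factor to Start → - Start1 with Start1 → ε | - ( | Y.
W has alternatives sharing prefix 'Start W': factor to W → Start W W1 with W1 → ( | ε.

Start ::= ( - - | - Start1; Y ::= - | W; W ::= ( | - | Start W W1; Start1 ::= ε | - ( | Y; W1 ::= ( | ε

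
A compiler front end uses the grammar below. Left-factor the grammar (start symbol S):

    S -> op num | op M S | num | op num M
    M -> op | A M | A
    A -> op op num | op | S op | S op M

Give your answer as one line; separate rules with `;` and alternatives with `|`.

S has alternatives sharing prefix 'op': factor to S → op S' with S' → num | M S | num M.
M has alternatives sharing prefix 'A': factor to M → A M' with M' → M | ε.
A has alternatives sharing prefix 'S op': factor to A → S op A' with A' → ε | M.
A has alternatives sharing prefix 'op': factor to A → op A'' with A'' → op num | ε.
S' has alternatives sharing prefix 'num': factor to S' → num S'' with S'' → ε | M.

S -> num | op S'; M -> op | A M'; A -> S op A' | op A''; S' -> M S | num S''; M' -> M | ε; A' -> ε | M; A'' -> op num | ε; S'' -> ε | M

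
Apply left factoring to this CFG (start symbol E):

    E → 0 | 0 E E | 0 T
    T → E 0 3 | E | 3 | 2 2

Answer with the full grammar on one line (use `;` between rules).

E → 0 E'; T → 3 | 2 2 | E T'; E' → ε | E E | T; T' → 0 3 | ε

E has alternatives sharing prefix '0': factor to E → 0 E' with E' → ε | E E | T.
T has alternatives sharing prefix 'E': factor to T → E T' with T' → 0 3 | ε.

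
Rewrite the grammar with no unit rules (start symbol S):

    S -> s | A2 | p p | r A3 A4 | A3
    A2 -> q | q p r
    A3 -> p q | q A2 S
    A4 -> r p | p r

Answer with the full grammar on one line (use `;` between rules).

S -> q | q p r | s | p p | r A3 A4 | p q | q A2 S; A2 -> q | q p r; A3 -> p q | q A2 S; A4 -> r p | p r

Unit pairs: S ⇒* {A2, A3}.
For each unit pair (A, B), copy every non-unit production of B to A, then drop all unit productions.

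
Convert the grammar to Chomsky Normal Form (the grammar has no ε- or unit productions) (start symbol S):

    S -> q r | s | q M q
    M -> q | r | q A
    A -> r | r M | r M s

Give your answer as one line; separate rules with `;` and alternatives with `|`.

Introduce a nonterminal for each terminal appearing in a rule of length ≥ 2: X1 → q, X2 → r, X3 → s.
Binarize each right-hand side of length ≥ 3 by chaining fresh nonterminals (Y1, Y2, …): affected rules were S → X1 M X1; A → X2 M X3.

S -> X1 X2 | s | X1 Y1; M -> q | r | X1 A; A -> r | X2 M | X2 Y2; X1 -> q; X2 -> r; X3 -> s; Y1 -> M X1; Y2 -> M X3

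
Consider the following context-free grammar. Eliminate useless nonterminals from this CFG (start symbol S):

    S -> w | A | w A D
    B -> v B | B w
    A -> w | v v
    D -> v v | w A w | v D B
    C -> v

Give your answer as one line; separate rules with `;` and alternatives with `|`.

S -> w | A | w A D; A -> w | v v; D -> v v | w A w

Generating nonterminals: {A, C, D, S}.
Reachable from S after that: {A, D, S}.
Removed useless symbols: {B, C} and every production mentioning them.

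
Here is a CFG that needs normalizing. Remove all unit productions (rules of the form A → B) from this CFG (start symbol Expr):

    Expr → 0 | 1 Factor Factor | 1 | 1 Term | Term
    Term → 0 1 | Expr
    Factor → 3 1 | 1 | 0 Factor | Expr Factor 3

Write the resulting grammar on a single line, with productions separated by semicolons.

Expr → 0 1 | 0 | 1 Factor Factor | 1 | 1 Term; Term → 0 1 | 0 | 1 Factor Factor | 1 | 1 Term; Factor → 3 1 | 1 | 0 Factor | Expr Factor 3

Unit pairs: Expr ⇒* {Term}; Term ⇒* {Expr}.
For each unit pair (A, B), copy every non-unit production of B to A, then drop all unit productions.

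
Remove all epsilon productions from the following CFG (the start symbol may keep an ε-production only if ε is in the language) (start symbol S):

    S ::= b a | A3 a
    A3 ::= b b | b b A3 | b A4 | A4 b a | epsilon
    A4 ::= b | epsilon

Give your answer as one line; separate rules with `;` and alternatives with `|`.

The nullable symbols are {A3, A4}.
ε ∉ L(G), so no ε-production is kept.
Add the nullable-subset variants: S → A3 a gives A3 a | a. A3 → b A4 gives b A4 | b. A3 → A4 b a gives A4 b a | b a.

S ::= b a | A3 a | a; A3 ::= b b | b b A3 | b A4 | b | A4 b a | b a; A4 ::= b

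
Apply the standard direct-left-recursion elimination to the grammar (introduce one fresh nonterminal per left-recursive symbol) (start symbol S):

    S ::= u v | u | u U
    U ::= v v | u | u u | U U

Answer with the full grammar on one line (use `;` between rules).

S ::= u v | u | u U; U ::= v v U' | u U' | u u U'; U' ::= U U' | epsilon

Left recursion appears on U.
For U: α = {U}, β = {v v, u, u u}. Rewrite as U → β U' and U' → α U' | ε.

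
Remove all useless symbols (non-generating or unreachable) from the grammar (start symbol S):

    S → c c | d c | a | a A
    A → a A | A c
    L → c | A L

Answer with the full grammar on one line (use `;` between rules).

Generating nonterminals: {L, S}.
Reachable from S after that: {S}.
Removed useless symbols: {A, L} and every production mentioning them.

S → c c | d c | a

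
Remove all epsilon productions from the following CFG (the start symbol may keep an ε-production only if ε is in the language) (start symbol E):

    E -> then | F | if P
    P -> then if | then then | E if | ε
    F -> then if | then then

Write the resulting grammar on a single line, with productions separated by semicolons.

The nullable symbols are {P}.
ε ∉ L(G), so no ε-production is kept.
Expand every rule over subsets of its nullable positions: E → if P gives if P | if.

E -> then | F | if P | if; P -> then if | then then | E if; F -> then if | then then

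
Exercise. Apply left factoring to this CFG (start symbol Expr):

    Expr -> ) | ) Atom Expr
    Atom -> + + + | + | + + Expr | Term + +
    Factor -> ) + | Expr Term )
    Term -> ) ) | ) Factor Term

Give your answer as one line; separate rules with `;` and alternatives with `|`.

Expr -> ) Expr1; Atom -> Term + + | + Atom1; Factor -> ) + | Expr Term ); Term -> ) Term1; Expr1 -> epsilon | Atom Expr; Atom1 -> epsilon | + Atom11; Term1 -> ) | Factor Term; Atom11 -> + | Expr

Expr has alternatives sharing prefix ')': factor to Expr → ) Expr1 with Expr1 → ε | Atom Expr.
Atom has alternatives sharing prefix '+': factor to Atom → + Atom1 with Atom1 → + + | ε | + Expr.
Term has alternatives sharing prefix ')': factor to Term → ) Term1 with Term1 → ) | Factor Term.
Atom1 has alternatives sharing prefix '+': factor to Atom1 → + Atom11 with Atom11 → + | Expr.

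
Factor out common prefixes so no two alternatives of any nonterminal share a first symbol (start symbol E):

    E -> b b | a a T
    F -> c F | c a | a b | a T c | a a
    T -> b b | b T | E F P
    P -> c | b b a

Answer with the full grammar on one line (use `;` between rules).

F has alternatives sharing prefix 'a': factor to F → a F' with F' → b | T c | a.
F has alternatives sharing prefix 'c': factor to F → c F'' with F'' → F | a.
T has alternatives sharing prefix 'b': factor to T → b T' with T' → b | T.

E -> b b | a a T; F -> a F' | c F''; T -> E F P | b T'; P -> c | b b a; F' -> b | T c | a; F'' -> F | a; T' -> b | T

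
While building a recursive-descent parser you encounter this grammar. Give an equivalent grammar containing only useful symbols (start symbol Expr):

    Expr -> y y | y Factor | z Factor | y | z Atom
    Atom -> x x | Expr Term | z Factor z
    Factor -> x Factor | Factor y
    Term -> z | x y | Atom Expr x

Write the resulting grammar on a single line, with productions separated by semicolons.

Expr -> y y | y | z Atom; Atom -> x x | Expr Term; Term -> z | x y | Atom Expr x

Generating nonterminals: {Atom, Expr, Term}.
Reachable from Expr after that: {Atom, Expr, Term}.
Removed useless symbols: {Factor} and every production mentioning them.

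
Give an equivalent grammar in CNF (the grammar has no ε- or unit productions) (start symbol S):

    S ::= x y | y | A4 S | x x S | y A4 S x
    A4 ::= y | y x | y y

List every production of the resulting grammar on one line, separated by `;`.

Introduce a nonterminal for each terminal appearing in a rule of length ≥ 2: X1 → x, X2 → y.
Binarize each right-hand side of length ≥ 3 by chaining fresh nonterminals (Y1, Y2, …): affected rules were S → X1 X1 S; S → X2 A4 S X1.

S ::= X1 X2 | y | A4 S | X1 Y1 | X2 Y2; A4 ::= y | X2 X1 | X2 X2; X1 ::= x; X2 ::= y; Y1 ::= X1 S; Y2 ::= A4 Y3; Y3 ::= S X1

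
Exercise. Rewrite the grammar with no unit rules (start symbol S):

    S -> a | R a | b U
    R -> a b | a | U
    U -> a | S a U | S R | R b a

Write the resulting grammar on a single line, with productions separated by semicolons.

S -> a | R a | b U; R -> a | S a U | S R | R b a | a b; U -> a | S a U | S R | R b a

Unit pairs: R ⇒* {U}.
For each unit pair (A, B), copy every non-unit production of B to A, then drop all unit productions.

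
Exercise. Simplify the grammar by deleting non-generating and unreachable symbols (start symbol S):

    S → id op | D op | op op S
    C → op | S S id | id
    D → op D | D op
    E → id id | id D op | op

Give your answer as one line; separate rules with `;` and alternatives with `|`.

Generating nonterminals: {C, E, S}.
Reachable from S after that: {S}.
Removed useless symbols: {C, D, E} and every production mentioning them.

S → id op | op op S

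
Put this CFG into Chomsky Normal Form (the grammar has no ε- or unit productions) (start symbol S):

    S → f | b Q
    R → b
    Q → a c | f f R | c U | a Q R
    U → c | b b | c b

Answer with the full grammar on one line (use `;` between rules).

Introduce a nonterminal for each terminal appearing in a rule of length ≥ 2: X1 → b, X2 → a, X3 → c, X4 → f.
Binarize each right-hand side of length ≥ 3 by chaining fresh nonterminals (Y1, Y2, …): affected rules were Q → X4 X4 R; Q → X2 Q R.

S → f | X1 Q; R → b; Q → X2 X3 | X4 Y1 | X3 U | X2 Y2; U → c | X1 X1 | X3 X1; X1 → b; X2 → a; X3 → c; X4 → f; Y1 → X4 R; Y2 → Q R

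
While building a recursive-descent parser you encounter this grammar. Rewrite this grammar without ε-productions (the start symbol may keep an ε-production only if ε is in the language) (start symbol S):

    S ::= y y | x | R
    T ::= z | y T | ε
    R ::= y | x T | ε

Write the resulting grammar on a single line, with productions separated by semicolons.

Nullable nonterminals: {R, S, T}.
ε ∈ L(G) since S is nullable, so keep S → ε.
For each production, add variants omitting each subset of nullable occurrences: T → y T gives y T | y. R → x T gives x T | x.

S ::= y y | x | R | ε; T ::= z | y T | y; R ::= y | x T | x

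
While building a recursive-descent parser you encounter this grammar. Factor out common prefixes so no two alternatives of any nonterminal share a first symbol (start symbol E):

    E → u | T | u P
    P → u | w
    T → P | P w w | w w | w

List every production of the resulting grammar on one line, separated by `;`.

E → T | u E'; P → u | w; T → P T' | w T''; E' → ε | P; T' → ε | w w; T'' → w | ε

E has alternatives sharing prefix 'u': factor to E → u E' with E' → ε | P.
T has alternatives sharing prefix 'P': factor to T → P T' with T' → ε | w w.
T has alternatives sharing prefix 'w': factor to T → w T'' with T'' → w | ε.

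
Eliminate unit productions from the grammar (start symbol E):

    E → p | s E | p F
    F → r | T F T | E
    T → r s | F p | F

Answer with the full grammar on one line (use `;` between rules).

E → p | s E | p F; F → p | s E | p F | r | T F T; T → p | s E | p F | r | T F T | r s | F p

Unit pairs: F ⇒* {E}; T ⇒* {E, F}.
For every A with A ⇒* B via unit rules, add B's non-unit alternatives to A; then delete every rule of the form X → Y.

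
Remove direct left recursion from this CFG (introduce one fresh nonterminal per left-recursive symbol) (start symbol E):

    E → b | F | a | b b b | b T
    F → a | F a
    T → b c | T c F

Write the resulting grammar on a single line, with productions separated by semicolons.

Directly left-recursive nonterminals: F, T.
For F: α = {a}, β = {a}. Rewrite as F → β F' and F' → α F' | ε.
For T: α = {c F}, β = {b c}. Rewrite as T → β T' and T' → α T' | ε.

E → b | F | a | b b b | b T; F → a F'; T → b c T'; F' → a F' | epsilon; T' → c F T' | epsilon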